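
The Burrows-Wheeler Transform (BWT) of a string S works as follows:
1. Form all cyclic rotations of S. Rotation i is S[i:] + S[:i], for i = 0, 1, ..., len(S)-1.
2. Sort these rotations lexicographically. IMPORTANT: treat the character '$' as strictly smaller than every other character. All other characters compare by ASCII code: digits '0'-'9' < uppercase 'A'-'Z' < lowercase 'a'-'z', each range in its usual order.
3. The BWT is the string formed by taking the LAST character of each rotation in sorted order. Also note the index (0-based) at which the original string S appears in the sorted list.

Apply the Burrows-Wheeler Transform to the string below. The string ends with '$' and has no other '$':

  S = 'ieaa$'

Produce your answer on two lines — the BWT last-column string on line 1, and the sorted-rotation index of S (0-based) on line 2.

Answer: aaei$
4

Derivation:
All 5 rotations (rotation i = S[i:]+S[:i]):
  rot[0] = ieaa$
  rot[1] = eaa$i
  rot[2] = aa$ie
  rot[3] = a$iea
  rot[4] = $ieaa
Sorted (with $ < everything):
  sorted[0] = $ieaa  (last char: 'a')
  sorted[1] = a$iea  (last char: 'a')
  sorted[2] = aa$ie  (last char: 'e')
  sorted[3] = eaa$i  (last char: 'i')
  sorted[4] = ieaa$  (last char: '$')
Last column: aaei$
Original string S is at sorted index 4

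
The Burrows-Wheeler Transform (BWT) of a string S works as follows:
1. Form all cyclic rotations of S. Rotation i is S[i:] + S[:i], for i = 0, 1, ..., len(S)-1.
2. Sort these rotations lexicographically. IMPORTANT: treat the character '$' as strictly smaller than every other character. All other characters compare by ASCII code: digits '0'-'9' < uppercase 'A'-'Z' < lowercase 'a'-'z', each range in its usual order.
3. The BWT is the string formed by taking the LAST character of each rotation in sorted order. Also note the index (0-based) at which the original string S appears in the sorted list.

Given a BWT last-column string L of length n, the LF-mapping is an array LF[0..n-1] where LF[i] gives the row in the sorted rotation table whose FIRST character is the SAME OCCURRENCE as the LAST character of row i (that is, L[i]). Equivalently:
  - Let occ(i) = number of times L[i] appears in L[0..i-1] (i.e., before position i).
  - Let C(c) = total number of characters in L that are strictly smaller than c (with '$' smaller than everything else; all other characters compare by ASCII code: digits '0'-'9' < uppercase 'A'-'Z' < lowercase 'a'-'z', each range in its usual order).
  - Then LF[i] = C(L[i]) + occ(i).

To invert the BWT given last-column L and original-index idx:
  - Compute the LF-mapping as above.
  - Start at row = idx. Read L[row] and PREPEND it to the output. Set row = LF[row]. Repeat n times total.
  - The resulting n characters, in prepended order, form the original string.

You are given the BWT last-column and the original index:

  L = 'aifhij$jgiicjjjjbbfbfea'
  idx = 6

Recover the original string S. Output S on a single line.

LF mapping: 1 13 8 12 14 17 0 18 11 15 16 6 19 20 21 22 3 4 9 5 10 7 2
Walk LF starting at row 6, prepending L[row]:
  step 1: row=6, L[6]='$', prepend. Next row=LF[6]=0
  step 2: row=0, L[0]='a', prepend. Next row=LF[0]=1
  step 3: row=1, L[1]='i', prepend. Next row=LF[1]=13
  step 4: row=13, L[13]='j', prepend. Next row=LF[13]=20
  step 5: row=20, L[20]='f', prepend. Next row=LF[20]=10
  step 6: row=10, L[10]='i', prepend. Next row=LF[10]=16
  step 7: row=16, L[16]='b', prepend. Next row=LF[16]=3
  step 8: row=3, L[3]='h', prepend. Next row=LF[3]=12
  step 9: row=12, L[12]='j', prepend. Next row=LF[12]=19
  step 10: row=19, L[19]='b', prepend. Next row=LF[19]=5
  step 11: row=5, L[5]='j', prepend. Next row=LF[5]=17
  step 12: row=17, L[17]='b', prepend. Next row=LF[17]=4
  step 13: row=4, L[4]='i', prepend. Next row=LF[4]=14
  step 14: row=14, L[14]='j', prepend. Next row=LF[14]=21
  step 15: row=21, L[21]='e', prepend. Next row=LF[21]=7
  step 16: row=7, L[7]='j', prepend. Next row=LF[7]=18
  step 17: row=18, L[18]='f', prepend. Next row=LF[18]=9
  step 18: row=9, L[9]='i', prepend. Next row=LF[9]=15
  step 19: row=15, L[15]='j', prepend. Next row=LF[15]=22
  step 20: row=22, L[22]='a', prepend. Next row=LF[22]=2
  step 21: row=2, L[2]='f', prepend. Next row=LF[2]=8
  step 22: row=8, L[8]='g', prepend. Next row=LF[8]=11
  step 23: row=11, L[11]='c', prepend. Next row=LF[11]=6
Reversed output: cgfajifjejibjbjhbifjia$

Answer: cgfajifjejibjbjhbifjia$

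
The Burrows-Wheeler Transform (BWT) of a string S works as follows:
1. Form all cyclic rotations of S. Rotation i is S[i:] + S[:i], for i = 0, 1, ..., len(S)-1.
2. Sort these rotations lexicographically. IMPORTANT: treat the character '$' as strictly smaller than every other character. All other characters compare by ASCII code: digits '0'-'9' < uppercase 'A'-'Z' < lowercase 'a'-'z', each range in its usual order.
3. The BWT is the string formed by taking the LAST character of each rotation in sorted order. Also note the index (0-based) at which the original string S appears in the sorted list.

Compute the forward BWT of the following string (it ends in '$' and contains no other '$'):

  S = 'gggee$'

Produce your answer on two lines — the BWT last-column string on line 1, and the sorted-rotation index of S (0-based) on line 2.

Answer: eeggg$
5

Derivation:
All 6 rotations (rotation i = S[i:]+S[:i]):
  rot[0] = gggee$
  rot[1] = ggee$g
  rot[2] = gee$gg
  rot[3] = ee$ggg
  rot[4] = e$ggge
  rot[5] = $gggee
Sorted (with $ < everything):
  sorted[0] = $gggee  (last char: 'e')
  sorted[1] = e$ggge  (last char: 'e')
  sorted[2] = ee$ggg  (last char: 'g')
  sorted[3] = gee$gg  (last char: 'g')
  sorted[4] = ggee$g  (last char: 'g')
  sorted[5] = gggee$  (last char: '$')
Last column: eeggg$
Original string S is at sorted index 5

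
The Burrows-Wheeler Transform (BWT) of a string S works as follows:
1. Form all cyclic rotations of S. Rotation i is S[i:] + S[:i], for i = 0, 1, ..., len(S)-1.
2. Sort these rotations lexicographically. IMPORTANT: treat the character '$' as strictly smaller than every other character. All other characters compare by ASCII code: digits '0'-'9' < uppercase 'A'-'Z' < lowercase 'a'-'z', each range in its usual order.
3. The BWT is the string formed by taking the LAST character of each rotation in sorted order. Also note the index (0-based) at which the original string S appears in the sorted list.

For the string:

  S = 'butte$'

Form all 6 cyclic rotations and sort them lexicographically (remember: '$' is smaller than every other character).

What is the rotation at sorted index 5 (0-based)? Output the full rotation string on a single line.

All 6 rotations (rotation i = S[i:]+S[:i]):
  rot[0] = butte$
  rot[1] = utte$b
  rot[2] = tte$bu
  rot[3] = te$but
  rot[4] = e$butt
  rot[5] = $butte
Sorted (with $ < everything):
  sorted[0] = $butte
  sorted[1] = butte$
  sorted[2] = e$butt
  sorted[3] = te$but
  sorted[4] = tte$bu
  sorted[5] = utte$b
sorted[5] = utte$b

Answer: utte$b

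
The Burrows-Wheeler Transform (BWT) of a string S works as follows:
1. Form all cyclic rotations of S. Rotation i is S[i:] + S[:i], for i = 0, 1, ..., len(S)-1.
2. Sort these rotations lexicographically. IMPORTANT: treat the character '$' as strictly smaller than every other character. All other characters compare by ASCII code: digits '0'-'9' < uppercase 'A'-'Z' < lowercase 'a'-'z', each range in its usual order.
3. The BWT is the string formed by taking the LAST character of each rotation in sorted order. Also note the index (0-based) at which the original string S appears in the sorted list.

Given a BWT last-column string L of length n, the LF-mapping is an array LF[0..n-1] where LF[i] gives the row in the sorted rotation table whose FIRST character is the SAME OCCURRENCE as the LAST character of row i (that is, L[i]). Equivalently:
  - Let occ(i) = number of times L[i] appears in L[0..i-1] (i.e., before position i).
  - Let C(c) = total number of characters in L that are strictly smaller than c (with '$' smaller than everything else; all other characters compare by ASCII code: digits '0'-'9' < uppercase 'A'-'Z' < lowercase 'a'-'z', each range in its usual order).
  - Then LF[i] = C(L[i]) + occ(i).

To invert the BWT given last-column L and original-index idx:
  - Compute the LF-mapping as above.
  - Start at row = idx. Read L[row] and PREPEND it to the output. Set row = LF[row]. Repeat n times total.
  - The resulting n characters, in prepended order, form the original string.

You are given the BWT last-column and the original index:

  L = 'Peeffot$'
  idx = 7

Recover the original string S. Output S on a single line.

LF mapping: 1 2 3 4 5 6 7 0
Walk LF starting at row 7, prepending L[row]:
  step 1: row=7, L[7]='$', prepend. Next row=LF[7]=0
  step 2: row=0, L[0]='P', prepend. Next row=LF[0]=1
  step 3: row=1, L[1]='e', prepend. Next row=LF[1]=2
  step 4: row=2, L[2]='e', prepend. Next row=LF[2]=3
  step 5: row=3, L[3]='f', prepend. Next row=LF[3]=4
  step 6: row=4, L[4]='f', prepend. Next row=LF[4]=5
  step 7: row=5, L[5]='o', prepend. Next row=LF[5]=6
  step 8: row=6, L[6]='t', prepend. Next row=LF[6]=7
Reversed output: toffeeP$

Answer: toffeeP$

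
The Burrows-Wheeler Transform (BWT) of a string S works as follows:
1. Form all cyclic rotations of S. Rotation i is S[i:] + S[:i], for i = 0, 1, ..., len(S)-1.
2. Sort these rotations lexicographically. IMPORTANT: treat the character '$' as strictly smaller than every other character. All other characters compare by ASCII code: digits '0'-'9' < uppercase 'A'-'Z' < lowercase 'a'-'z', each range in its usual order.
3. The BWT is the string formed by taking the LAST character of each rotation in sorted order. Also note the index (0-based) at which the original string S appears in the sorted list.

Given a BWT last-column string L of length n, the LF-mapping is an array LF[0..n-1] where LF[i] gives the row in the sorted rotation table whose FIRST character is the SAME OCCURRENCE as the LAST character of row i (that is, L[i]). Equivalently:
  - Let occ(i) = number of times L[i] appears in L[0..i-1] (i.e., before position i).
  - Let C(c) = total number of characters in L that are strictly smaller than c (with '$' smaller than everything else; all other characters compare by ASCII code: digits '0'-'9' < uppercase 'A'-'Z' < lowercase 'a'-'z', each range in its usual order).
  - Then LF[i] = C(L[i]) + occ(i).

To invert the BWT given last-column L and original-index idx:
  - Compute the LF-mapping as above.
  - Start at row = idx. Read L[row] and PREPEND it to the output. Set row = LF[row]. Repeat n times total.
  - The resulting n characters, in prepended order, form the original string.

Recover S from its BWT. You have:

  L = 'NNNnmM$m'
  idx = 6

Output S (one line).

Answer: mnNMmNN$

Derivation:
LF mapping: 2 3 4 7 5 1 0 6
Walk LF starting at row 6, prepending L[row]:
  step 1: row=6, L[6]='$', prepend. Next row=LF[6]=0
  step 2: row=0, L[0]='N', prepend. Next row=LF[0]=2
  step 3: row=2, L[2]='N', prepend. Next row=LF[2]=4
  step 4: row=4, L[4]='m', prepend. Next row=LF[4]=5
  step 5: row=5, L[5]='M', prepend. Next row=LF[5]=1
  step 6: row=1, L[1]='N', prepend. Next row=LF[1]=3
  step 7: row=3, L[3]='n', prepend. Next row=LF[3]=7
  step 8: row=7, L[7]='m', prepend. Next row=LF[7]=6
Reversed output: mnNMmNN$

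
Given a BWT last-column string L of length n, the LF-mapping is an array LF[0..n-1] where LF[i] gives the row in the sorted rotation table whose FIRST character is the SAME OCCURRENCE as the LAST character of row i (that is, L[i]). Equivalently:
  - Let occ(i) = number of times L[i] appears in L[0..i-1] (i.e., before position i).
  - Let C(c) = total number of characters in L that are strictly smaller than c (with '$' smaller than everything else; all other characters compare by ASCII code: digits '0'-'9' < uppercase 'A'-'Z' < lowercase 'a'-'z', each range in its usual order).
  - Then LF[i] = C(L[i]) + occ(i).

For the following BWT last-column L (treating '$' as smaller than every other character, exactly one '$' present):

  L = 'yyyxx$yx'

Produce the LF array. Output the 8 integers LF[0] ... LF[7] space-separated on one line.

Answer: 4 5 6 1 2 0 7 3

Derivation:
Char counts: '$':1, 'x':3, 'y':4
C (first-col start): C('$')=0, C('x')=1, C('y')=4
L[0]='y': occ=0, LF[0]=C('y')+0=4+0=4
L[1]='y': occ=1, LF[1]=C('y')+1=4+1=5
L[2]='y': occ=2, LF[2]=C('y')+2=4+2=6
L[3]='x': occ=0, LF[3]=C('x')+0=1+0=1
L[4]='x': occ=1, LF[4]=C('x')+1=1+1=2
L[5]='$': occ=0, LF[5]=C('$')+0=0+0=0
L[6]='y': occ=3, LF[6]=C('y')+3=4+3=7
L[7]='x': occ=2, LF[7]=C('x')+2=1+2=3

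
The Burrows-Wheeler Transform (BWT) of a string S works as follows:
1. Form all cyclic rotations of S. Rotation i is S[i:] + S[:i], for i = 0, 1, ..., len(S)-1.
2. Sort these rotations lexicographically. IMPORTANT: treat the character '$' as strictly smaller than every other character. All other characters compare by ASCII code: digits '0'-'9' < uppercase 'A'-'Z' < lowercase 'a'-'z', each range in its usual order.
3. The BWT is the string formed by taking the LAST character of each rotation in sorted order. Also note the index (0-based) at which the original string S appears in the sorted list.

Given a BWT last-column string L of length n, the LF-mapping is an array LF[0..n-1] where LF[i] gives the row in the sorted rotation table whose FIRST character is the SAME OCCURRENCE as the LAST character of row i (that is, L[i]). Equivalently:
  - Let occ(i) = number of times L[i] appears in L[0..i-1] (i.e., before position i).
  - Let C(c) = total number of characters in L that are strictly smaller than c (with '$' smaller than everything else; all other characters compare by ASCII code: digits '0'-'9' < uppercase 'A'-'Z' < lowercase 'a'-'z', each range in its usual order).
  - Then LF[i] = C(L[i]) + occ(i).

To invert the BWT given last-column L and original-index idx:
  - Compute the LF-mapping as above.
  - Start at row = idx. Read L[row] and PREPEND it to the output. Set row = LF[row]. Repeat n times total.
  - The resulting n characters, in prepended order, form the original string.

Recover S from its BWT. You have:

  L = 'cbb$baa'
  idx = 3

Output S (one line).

Answer: babbac$

Derivation:
LF mapping: 6 3 4 0 5 1 2
Walk LF starting at row 3, prepending L[row]:
  step 1: row=3, L[3]='$', prepend. Next row=LF[3]=0
  step 2: row=0, L[0]='c', prepend. Next row=LF[0]=6
  step 3: row=6, L[6]='a', prepend. Next row=LF[6]=2
  step 4: row=2, L[2]='b', prepend. Next row=LF[2]=4
  step 5: row=4, L[4]='b', prepend. Next row=LF[4]=5
  step 6: row=5, L[5]='a', prepend. Next row=LF[5]=1
  step 7: row=1, L[1]='b', prepend. Next row=LF[1]=3
Reversed output: babbac$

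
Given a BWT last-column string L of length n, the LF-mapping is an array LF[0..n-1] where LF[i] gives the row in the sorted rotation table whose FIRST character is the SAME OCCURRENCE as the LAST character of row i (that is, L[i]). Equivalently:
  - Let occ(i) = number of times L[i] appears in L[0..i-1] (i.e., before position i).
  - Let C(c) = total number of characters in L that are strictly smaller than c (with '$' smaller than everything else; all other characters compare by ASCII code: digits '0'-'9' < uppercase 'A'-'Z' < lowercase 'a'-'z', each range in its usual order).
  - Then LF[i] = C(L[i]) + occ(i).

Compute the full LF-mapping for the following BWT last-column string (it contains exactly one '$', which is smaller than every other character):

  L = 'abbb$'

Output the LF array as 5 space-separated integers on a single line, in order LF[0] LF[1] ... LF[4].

Char counts: '$':1, 'a':1, 'b':3
C (first-col start): C('$')=0, C('a')=1, C('b')=2
L[0]='a': occ=0, LF[0]=C('a')+0=1+0=1
L[1]='b': occ=0, LF[1]=C('b')+0=2+0=2
L[2]='b': occ=1, LF[2]=C('b')+1=2+1=3
L[3]='b': occ=2, LF[3]=C('b')+2=2+2=4
L[4]='$': occ=0, LF[4]=C('$')+0=0+0=0

Answer: 1 2 3 4 0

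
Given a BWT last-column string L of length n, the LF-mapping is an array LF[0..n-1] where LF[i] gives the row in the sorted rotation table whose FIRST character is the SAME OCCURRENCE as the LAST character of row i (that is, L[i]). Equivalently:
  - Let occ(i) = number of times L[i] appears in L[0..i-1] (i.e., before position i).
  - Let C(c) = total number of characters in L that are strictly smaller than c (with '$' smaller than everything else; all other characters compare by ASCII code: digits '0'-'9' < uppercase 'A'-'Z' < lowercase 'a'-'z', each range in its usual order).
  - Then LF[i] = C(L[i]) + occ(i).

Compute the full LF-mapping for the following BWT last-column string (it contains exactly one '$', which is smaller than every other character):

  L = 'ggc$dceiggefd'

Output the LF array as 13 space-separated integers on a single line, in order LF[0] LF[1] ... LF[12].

Char counts: '$':1, 'c':2, 'd':2, 'e':2, 'f':1, 'g':4, 'i':1
C (first-col start): C('$')=0, C('c')=1, C('d')=3, C('e')=5, C('f')=7, C('g')=8, C('i')=12
L[0]='g': occ=0, LF[0]=C('g')+0=8+0=8
L[1]='g': occ=1, LF[1]=C('g')+1=8+1=9
L[2]='c': occ=0, LF[2]=C('c')+0=1+0=1
L[3]='$': occ=0, LF[3]=C('$')+0=0+0=0
L[4]='d': occ=0, LF[4]=C('d')+0=3+0=3
L[5]='c': occ=1, LF[5]=C('c')+1=1+1=2
L[6]='e': occ=0, LF[6]=C('e')+0=5+0=5
L[7]='i': occ=0, LF[7]=C('i')+0=12+0=12
L[8]='g': occ=2, LF[8]=C('g')+2=8+2=10
L[9]='g': occ=3, LF[9]=C('g')+3=8+3=11
L[10]='e': occ=1, LF[10]=C('e')+1=5+1=6
L[11]='f': occ=0, LF[11]=C('f')+0=7+0=7
L[12]='d': occ=1, LF[12]=C('d')+1=3+1=4

Answer: 8 9 1 0 3 2 5 12 10 11 6 7 4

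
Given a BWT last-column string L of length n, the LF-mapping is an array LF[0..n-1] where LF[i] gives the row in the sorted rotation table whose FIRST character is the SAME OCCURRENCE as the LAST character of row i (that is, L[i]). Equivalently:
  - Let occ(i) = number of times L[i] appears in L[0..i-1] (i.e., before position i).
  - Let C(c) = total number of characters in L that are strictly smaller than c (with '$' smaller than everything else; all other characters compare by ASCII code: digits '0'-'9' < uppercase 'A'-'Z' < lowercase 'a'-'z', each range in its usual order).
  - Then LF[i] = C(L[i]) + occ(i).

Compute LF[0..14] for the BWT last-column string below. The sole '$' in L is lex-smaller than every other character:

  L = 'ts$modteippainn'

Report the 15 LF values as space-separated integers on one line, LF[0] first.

Char counts: '$':1, 'a':1, 'd':1, 'e':1, 'i':2, 'm':1, 'n':2, 'o':1, 'p':2, 's':1, 't':2
C (first-col start): C('$')=0, C('a')=1, C('d')=2, C('e')=3, C('i')=4, C('m')=6, C('n')=7, C('o')=9, C('p')=10, C('s')=12, C('t')=13
L[0]='t': occ=0, LF[0]=C('t')+0=13+0=13
L[1]='s': occ=0, LF[1]=C('s')+0=12+0=12
L[2]='$': occ=0, LF[2]=C('$')+0=0+0=0
L[3]='m': occ=0, LF[3]=C('m')+0=6+0=6
L[4]='o': occ=0, LF[4]=C('o')+0=9+0=9
L[5]='d': occ=0, LF[5]=C('d')+0=2+0=2
L[6]='t': occ=1, LF[6]=C('t')+1=13+1=14
L[7]='e': occ=0, LF[7]=C('e')+0=3+0=3
L[8]='i': occ=0, LF[8]=C('i')+0=4+0=4
L[9]='p': occ=0, LF[9]=C('p')+0=10+0=10
L[10]='p': occ=1, LF[10]=C('p')+1=10+1=11
L[11]='a': occ=0, LF[11]=C('a')+0=1+0=1
L[12]='i': occ=1, LF[12]=C('i')+1=4+1=5
L[13]='n': occ=0, LF[13]=C('n')+0=7+0=7
L[14]='n': occ=1, LF[14]=C('n')+1=7+1=8

Answer: 13 12 0 6 9 2 14 3 4 10 11 1 5 7 8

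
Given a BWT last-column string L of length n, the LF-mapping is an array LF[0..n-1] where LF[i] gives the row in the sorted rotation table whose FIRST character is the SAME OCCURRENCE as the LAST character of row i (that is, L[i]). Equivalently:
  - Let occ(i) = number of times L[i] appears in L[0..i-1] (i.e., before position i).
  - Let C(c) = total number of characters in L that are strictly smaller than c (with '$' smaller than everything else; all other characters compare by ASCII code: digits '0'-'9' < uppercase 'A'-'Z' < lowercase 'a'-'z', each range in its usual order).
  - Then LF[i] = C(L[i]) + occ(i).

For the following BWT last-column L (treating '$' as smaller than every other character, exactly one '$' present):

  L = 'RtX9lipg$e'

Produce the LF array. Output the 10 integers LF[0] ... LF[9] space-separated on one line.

Char counts: '$':1, '9':1, 'R':1, 'X':1, 'e':1, 'g':1, 'i':1, 'l':1, 'p':1, 't':1
C (first-col start): C('$')=0, C('9')=1, C('R')=2, C('X')=3, C('e')=4, C('g')=5, C('i')=6, C('l')=7, C('p')=8, C('t')=9
L[0]='R': occ=0, LF[0]=C('R')+0=2+0=2
L[1]='t': occ=0, LF[1]=C('t')+0=9+0=9
L[2]='X': occ=0, LF[2]=C('X')+0=3+0=3
L[3]='9': occ=0, LF[3]=C('9')+0=1+0=1
L[4]='l': occ=0, LF[4]=C('l')+0=7+0=7
L[5]='i': occ=0, LF[5]=C('i')+0=6+0=6
L[6]='p': occ=0, LF[6]=C('p')+0=8+0=8
L[7]='g': occ=0, LF[7]=C('g')+0=5+0=5
L[8]='$': occ=0, LF[8]=C('$')+0=0+0=0
L[9]='e': occ=0, LF[9]=C('e')+0=4+0=4

Answer: 2 9 3 1 7 6 8 5 0 4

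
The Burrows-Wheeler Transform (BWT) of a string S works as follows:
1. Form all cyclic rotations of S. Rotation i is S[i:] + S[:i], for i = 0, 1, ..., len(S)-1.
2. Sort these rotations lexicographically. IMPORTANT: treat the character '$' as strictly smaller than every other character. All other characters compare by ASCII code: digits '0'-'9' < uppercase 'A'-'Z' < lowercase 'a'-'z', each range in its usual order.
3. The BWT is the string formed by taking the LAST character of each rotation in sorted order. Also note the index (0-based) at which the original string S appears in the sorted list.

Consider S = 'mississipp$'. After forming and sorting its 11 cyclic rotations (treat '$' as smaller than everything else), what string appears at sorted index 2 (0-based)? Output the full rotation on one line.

All 11 rotations (rotation i = S[i:]+S[:i]):
  rot[0] = mississipp$
  rot[1] = ississipp$m
  rot[2] = ssissipp$mi
  rot[3] = sissipp$mis
  rot[4] = issipp$miss
  rot[5] = ssipp$missi
  rot[6] = sipp$missis
  rot[7] = ipp$mississ
  rot[8] = pp$mississi
  rot[9] = p$mississip
  rot[10] = $mississipp
Sorted (with $ < everything):
  sorted[0] = $mississipp
  sorted[1] = ipp$mississ
  sorted[2] = issipp$miss
  sorted[3] = ississipp$m
  sorted[4] = mississipp$
  sorted[5] = p$mississip
  sorted[6] = pp$mississi
  sorted[7] = sipp$missis
  sorted[8] = sissipp$mis
  sorted[9] = ssipp$missi
  sorted[10] = ssissipp$mi
sorted[2] = issipp$miss

Answer: issipp$miss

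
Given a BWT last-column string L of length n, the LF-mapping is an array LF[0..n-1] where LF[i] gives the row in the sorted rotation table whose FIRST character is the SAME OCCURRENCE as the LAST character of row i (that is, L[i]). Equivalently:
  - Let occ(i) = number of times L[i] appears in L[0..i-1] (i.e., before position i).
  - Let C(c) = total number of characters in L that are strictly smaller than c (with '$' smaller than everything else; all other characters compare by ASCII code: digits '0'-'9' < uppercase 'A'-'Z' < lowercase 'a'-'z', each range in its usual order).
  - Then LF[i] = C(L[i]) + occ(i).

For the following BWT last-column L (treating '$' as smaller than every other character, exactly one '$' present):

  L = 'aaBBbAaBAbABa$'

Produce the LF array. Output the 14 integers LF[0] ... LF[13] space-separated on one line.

Answer: 8 9 4 5 12 1 10 6 2 13 3 7 11 0

Derivation:
Char counts: '$':1, 'A':3, 'B':4, 'a':4, 'b':2
C (first-col start): C('$')=0, C('A')=1, C('B')=4, C('a')=8, C('b')=12
L[0]='a': occ=0, LF[0]=C('a')+0=8+0=8
L[1]='a': occ=1, LF[1]=C('a')+1=8+1=9
L[2]='B': occ=0, LF[2]=C('B')+0=4+0=4
L[3]='B': occ=1, LF[3]=C('B')+1=4+1=5
L[4]='b': occ=0, LF[4]=C('b')+0=12+0=12
L[5]='A': occ=0, LF[5]=C('A')+0=1+0=1
L[6]='a': occ=2, LF[6]=C('a')+2=8+2=10
L[7]='B': occ=2, LF[7]=C('B')+2=4+2=6
L[8]='A': occ=1, LF[8]=C('A')+1=1+1=2
L[9]='b': occ=1, LF[9]=C('b')+1=12+1=13
L[10]='A': occ=2, LF[10]=C('A')+2=1+2=3
L[11]='B': occ=3, LF[11]=C('B')+3=4+3=7
L[12]='a': occ=3, LF[12]=C('a')+3=8+3=11
L[13]='$': occ=0, LF[13]=C('$')+0=0+0=0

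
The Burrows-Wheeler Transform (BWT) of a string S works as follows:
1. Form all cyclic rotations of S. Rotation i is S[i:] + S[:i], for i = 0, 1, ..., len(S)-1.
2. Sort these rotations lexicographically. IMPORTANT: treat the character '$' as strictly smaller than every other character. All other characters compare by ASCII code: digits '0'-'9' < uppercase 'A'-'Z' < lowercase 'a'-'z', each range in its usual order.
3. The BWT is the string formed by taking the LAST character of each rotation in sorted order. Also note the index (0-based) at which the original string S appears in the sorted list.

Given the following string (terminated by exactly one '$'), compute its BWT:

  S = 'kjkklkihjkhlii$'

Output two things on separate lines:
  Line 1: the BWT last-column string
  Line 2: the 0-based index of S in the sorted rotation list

All 15 rotations (rotation i = S[i:]+S[:i]):
  rot[0] = kjkklkihjkhlii$
  rot[1] = jkklkihjkhlii$k
  rot[2] = kklkihjkhlii$kj
  rot[3] = klkihjkhlii$kjk
  rot[4] = lkihjkhlii$kjkk
  rot[5] = kihjkhlii$kjkkl
  rot[6] = ihjkhlii$kjkklk
  rot[7] = hjkhlii$kjkklki
  rot[8] = jkhlii$kjkklkih
  rot[9] = khlii$kjkklkihj
  rot[10] = hlii$kjkklkihjk
  rot[11] = lii$kjkklkihjkh
  rot[12] = ii$kjkklkihjkhl
  rot[13] = i$kjkklkihjkhli
  rot[14] = $kjkklkihjkhlii
Sorted (with $ < everything):
  sorted[0] = $kjkklkihjkhlii  (last char: 'i')
  sorted[1] = hjkhlii$kjkklki  (last char: 'i')
  sorted[2] = hlii$kjkklkihjk  (last char: 'k')
  sorted[3] = i$kjkklkihjkhli  (last char: 'i')
  sorted[4] = ihjkhlii$kjkklk  (last char: 'k')
  sorted[5] = ii$kjkklkihjkhl  (last char: 'l')
  sorted[6] = jkhlii$kjkklkih  (last char: 'h')
  sorted[7] = jkklkihjkhlii$k  (last char: 'k')
  sorted[8] = khlii$kjkklkihj  (last char: 'j')
  sorted[9] = kihjkhlii$kjkkl  (last char: 'l')
  sorted[10] = kjkklkihjkhlii$  (last char: '$')
  sorted[11] = kklkihjkhlii$kj  (last char: 'j')
  sorted[12] = klkihjkhlii$kjk  (last char: 'k')
  sorted[13] = lii$kjkklkihjkh  (last char: 'h')
  sorted[14] = lkihjkhlii$kjkk  (last char: 'k')
Last column: iikiklhkjl$jkhk
Original string S is at sorted index 10

Answer: iikiklhkjl$jkhk
10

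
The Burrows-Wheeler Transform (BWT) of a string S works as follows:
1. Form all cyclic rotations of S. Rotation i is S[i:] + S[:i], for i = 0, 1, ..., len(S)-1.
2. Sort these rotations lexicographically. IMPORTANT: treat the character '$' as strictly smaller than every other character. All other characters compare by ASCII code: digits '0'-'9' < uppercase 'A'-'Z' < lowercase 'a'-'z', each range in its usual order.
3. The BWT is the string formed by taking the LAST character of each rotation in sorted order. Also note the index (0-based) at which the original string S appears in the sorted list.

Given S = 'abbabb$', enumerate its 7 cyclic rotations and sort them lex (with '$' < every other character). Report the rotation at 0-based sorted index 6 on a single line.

Answer: bbabb$a

Derivation:
All 7 rotations (rotation i = S[i:]+S[:i]):
  rot[0] = abbabb$
  rot[1] = bbabb$a
  rot[2] = babb$ab
  rot[3] = abb$abb
  rot[4] = bb$abba
  rot[5] = b$abbab
  rot[6] = $abbabb
Sorted (with $ < everything):
  sorted[0] = $abbabb
  sorted[1] = abb$abb
  sorted[2] = abbabb$
  sorted[3] = b$abbab
  sorted[4] = babb$ab
  sorted[5] = bb$abba
  sorted[6] = bbabb$a
sorted[6] = bbabb$a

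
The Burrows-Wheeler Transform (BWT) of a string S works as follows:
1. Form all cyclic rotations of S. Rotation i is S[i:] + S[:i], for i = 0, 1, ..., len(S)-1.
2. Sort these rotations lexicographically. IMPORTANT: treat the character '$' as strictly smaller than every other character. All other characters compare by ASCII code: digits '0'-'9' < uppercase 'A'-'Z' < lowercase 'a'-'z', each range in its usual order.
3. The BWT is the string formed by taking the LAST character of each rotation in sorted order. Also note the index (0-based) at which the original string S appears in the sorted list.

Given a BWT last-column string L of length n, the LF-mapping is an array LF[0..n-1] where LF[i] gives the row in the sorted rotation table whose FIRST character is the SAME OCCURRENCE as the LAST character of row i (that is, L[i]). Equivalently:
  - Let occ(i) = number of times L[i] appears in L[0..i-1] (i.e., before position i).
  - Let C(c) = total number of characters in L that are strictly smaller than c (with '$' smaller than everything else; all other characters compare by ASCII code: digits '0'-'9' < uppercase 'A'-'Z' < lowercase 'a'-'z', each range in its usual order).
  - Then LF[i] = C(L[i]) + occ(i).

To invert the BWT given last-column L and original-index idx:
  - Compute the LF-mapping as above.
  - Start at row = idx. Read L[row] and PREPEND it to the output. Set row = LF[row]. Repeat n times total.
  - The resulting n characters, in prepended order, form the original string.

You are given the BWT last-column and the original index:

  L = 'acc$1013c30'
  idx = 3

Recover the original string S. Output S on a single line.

Answer: 113c0cc03a$

Derivation:
LF mapping: 7 8 9 0 3 1 4 5 10 6 2
Walk LF starting at row 3, prepending L[row]:
  step 1: row=3, L[3]='$', prepend. Next row=LF[3]=0
  step 2: row=0, L[0]='a', prepend. Next row=LF[0]=7
  step 3: row=7, L[7]='3', prepend. Next row=LF[7]=5
  step 4: row=5, L[5]='0', prepend. Next row=LF[5]=1
  step 5: row=1, L[1]='c', prepend. Next row=LF[1]=8
  step 6: row=8, L[8]='c', prepend. Next row=LF[8]=10
  step 7: row=10, L[10]='0', prepend. Next row=LF[10]=2
  step 8: row=2, L[2]='c', prepend. Next row=LF[2]=9
  step 9: row=9, L[9]='3', prepend. Next row=LF[9]=6
  step 10: row=6, L[6]='1', prepend. Next row=LF[6]=4
  step 11: row=4, L[4]='1', prepend. Next row=LF[4]=3
Reversed output: 113c0cc03a$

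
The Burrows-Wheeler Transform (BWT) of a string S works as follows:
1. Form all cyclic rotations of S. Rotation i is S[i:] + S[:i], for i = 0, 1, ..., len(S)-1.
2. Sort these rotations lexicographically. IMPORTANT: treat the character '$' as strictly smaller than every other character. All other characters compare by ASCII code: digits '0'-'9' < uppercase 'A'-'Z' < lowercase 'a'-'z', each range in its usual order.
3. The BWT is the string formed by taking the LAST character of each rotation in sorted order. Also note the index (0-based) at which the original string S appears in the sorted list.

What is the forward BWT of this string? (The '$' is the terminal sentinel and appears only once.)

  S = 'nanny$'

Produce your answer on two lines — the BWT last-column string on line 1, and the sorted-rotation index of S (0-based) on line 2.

Answer: yn$ann
2

Derivation:
All 6 rotations (rotation i = S[i:]+S[:i]):
  rot[0] = nanny$
  rot[1] = anny$n
  rot[2] = nny$na
  rot[3] = ny$nan
  rot[4] = y$nann
  rot[5] = $nanny
Sorted (with $ < everything):
  sorted[0] = $nanny  (last char: 'y')
  sorted[1] = anny$n  (last char: 'n')
  sorted[2] = nanny$  (last char: '$')
  sorted[3] = nny$na  (last char: 'a')
  sorted[4] = ny$nan  (last char: 'n')
  sorted[5] = y$nann  (last char: 'n')
Last column: yn$ann
Original string S is at sorted index 2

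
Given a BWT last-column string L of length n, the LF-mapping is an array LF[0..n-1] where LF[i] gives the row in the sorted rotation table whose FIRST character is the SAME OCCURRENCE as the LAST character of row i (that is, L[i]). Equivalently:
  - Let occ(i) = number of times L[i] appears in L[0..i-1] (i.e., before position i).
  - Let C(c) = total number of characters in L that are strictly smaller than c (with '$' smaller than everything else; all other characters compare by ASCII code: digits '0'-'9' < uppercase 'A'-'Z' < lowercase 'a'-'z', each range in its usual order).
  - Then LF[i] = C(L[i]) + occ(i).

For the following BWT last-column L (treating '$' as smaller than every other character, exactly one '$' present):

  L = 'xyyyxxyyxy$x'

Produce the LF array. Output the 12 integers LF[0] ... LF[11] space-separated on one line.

Answer: 1 6 7 8 2 3 9 10 4 11 0 5

Derivation:
Char counts: '$':1, 'x':5, 'y':6
C (first-col start): C('$')=0, C('x')=1, C('y')=6
L[0]='x': occ=0, LF[0]=C('x')+0=1+0=1
L[1]='y': occ=0, LF[1]=C('y')+0=6+0=6
L[2]='y': occ=1, LF[2]=C('y')+1=6+1=7
L[3]='y': occ=2, LF[3]=C('y')+2=6+2=8
L[4]='x': occ=1, LF[4]=C('x')+1=1+1=2
L[5]='x': occ=2, LF[5]=C('x')+2=1+2=3
L[6]='y': occ=3, LF[6]=C('y')+3=6+3=9
L[7]='y': occ=4, LF[7]=C('y')+4=6+4=10
L[8]='x': occ=3, LF[8]=C('x')+3=1+3=4
L[9]='y': occ=5, LF[9]=C('y')+5=6+5=11
L[10]='$': occ=0, LF[10]=C('$')+0=0+0=0
L[11]='x': occ=4, LF[11]=C('x')+4=1+4=5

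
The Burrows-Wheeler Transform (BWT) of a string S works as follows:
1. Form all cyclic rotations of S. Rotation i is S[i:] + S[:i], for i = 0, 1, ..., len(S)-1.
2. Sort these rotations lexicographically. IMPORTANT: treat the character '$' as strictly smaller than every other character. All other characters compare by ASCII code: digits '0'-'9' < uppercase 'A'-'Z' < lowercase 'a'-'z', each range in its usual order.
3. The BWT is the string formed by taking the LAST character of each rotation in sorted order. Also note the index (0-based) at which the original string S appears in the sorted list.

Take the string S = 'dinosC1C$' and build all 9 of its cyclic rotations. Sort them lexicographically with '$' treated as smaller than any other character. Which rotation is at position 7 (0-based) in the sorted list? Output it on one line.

All 9 rotations (rotation i = S[i:]+S[:i]):
  rot[0] = dinosC1C$
  rot[1] = inosC1C$d
  rot[2] = nosC1C$di
  rot[3] = osC1C$din
  rot[4] = sC1C$dino
  rot[5] = C1C$dinos
  rot[6] = 1C$dinosC
  rot[7] = C$dinosC1
  rot[8] = $dinosC1C
Sorted (with $ < everything):
  sorted[0] = $dinosC1C
  sorted[1] = 1C$dinosC
  sorted[2] = C$dinosC1
  sorted[3] = C1C$dinos
  sorted[4] = dinosC1C$
  sorted[5] = inosC1C$d
  sorted[6] = nosC1C$di
  sorted[7] = osC1C$din
  sorted[8] = sC1C$dino
sorted[7] = osC1C$din

Answer: osC1C$din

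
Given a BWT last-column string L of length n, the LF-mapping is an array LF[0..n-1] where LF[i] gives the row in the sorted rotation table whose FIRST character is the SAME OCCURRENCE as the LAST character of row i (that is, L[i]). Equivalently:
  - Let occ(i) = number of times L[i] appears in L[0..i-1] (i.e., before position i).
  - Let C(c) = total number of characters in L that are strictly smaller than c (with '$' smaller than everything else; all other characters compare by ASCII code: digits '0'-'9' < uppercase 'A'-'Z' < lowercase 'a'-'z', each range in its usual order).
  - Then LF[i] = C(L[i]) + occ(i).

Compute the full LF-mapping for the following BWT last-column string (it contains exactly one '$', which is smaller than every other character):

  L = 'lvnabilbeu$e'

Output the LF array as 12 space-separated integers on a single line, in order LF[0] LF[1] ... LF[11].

Answer: 7 11 9 1 2 6 8 3 4 10 0 5

Derivation:
Char counts: '$':1, 'a':1, 'b':2, 'e':2, 'i':1, 'l':2, 'n':1, 'u':1, 'v':1
C (first-col start): C('$')=0, C('a')=1, C('b')=2, C('e')=4, C('i')=6, C('l')=7, C('n')=9, C('u')=10, C('v')=11
L[0]='l': occ=0, LF[0]=C('l')+0=7+0=7
L[1]='v': occ=0, LF[1]=C('v')+0=11+0=11
L[2]='n': occ=0, LF[2]=C('n')+0=9+0=9
L[3]='a': occ=0, LF[3]=C('a')+0=1+0=1
L[4]='b': occ=0, LF[4]=C('b')+0=2+0=2
L[5]='i': occ=0, LF[5]=C('i')+0=6+0=6
L[6]='l': occ=1, LF[6]=C('l')+1=7+1=8
L[7]='b': occ=1, LF[7]=C('b')+1=2+1=3
L[8]='e': occ=0, LF[8]=C('e')+0=4+0=4
L[9]='u': occ=0, LF[9]=C('u')+0=10+0=10
L[10]='$': occ=0, LF[10]=C('$')+0=0+0=0
L[11]='e': occ=1, LF[11]=C('e')+1=4+1=5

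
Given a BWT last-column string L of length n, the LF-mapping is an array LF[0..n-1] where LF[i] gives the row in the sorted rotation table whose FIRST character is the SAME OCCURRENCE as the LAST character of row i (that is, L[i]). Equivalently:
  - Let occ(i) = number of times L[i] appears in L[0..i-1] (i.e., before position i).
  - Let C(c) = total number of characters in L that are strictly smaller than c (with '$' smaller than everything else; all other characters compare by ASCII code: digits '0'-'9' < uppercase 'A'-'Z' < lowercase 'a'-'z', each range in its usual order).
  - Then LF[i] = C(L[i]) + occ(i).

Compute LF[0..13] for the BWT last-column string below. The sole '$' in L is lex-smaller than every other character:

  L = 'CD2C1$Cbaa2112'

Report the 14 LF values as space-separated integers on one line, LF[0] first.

Answer: 7 10 4 8 1 0 9 13 11 12 5 2 3 6

Derivation:
Char counts: '$':1, '1':3, '2':3, 'C':3, 'D':1, 'a':2, 'b':1
C (first-col start): C('$')=0, C('1')=1, C('2')=4, C('C')=7, C('D')=10, C('a')=11, C('b')=13
L[0]='C': occ=0, LF[0]=C('C')+0=7+0=7
L[1]='D': occ=0, LF[1]=C('D')+0=10+0=10
L[2]='2': occ=0, LF[2]=C('2')+0=4+0=4
L[3]='C': occ=1, LF[3]=C('C')+1=7+1=8
L[4]='1': occ=0, LF[4]=C('1')+0=1+0=1
L[5]='$': occ=0, LF[5]=C('$')+0=0+0=0
L[6]='C': occ=2, LF[6]=C('C')+2=7+2=9
L[7]='b': occ=0, LF[7]=C('b')+0=13+0=13
L[8]='a': occ=0, LF[8]=C('a')+0=11+0=11
L[9]='a': occ=1, LF[9]=C('a')+1=11+1=12
L[10]='2': occ=1, LF[10]=C('2')+1=4+1=5
L[11]='1': occ=1, LF[11]=C('1')+1=1+1=2
L[12]='1': occ=2, LF[12]=C('1')+2=1+2=3
L[13]='2': occ=2, LF[13]=C('2')+2=4+2=6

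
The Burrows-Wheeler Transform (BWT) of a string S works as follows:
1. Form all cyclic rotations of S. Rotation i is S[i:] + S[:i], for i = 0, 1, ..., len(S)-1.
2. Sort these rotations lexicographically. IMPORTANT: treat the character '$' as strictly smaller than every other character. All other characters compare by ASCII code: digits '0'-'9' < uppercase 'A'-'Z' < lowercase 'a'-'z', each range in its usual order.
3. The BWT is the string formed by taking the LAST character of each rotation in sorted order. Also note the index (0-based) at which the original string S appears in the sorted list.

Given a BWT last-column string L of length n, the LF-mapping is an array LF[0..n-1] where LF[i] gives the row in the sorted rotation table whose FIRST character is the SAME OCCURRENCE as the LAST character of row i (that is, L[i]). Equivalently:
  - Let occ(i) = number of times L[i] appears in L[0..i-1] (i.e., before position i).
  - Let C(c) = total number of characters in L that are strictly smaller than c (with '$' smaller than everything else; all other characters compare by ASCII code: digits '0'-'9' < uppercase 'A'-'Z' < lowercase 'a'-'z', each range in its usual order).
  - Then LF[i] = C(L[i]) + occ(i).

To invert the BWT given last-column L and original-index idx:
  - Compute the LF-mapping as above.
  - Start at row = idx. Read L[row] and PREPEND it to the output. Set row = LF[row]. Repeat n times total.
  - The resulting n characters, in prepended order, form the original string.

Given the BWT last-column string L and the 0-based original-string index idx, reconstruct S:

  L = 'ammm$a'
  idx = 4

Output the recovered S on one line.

LF mapping: 1 3 4 5 0 2
Walk LF starting at row 4, prepending L[row]:
  step 1: row=4, L[4]='$', prepend. Next row=LF[4]=0
  step 2: row=0, L[0]='a', prepend. Next row=LF[0]=1
  step 3: row=1, L[1]='m', prepend. Next row=LF[1]=3
  step 4: row=3, L[3]='m', prepend. Next row=LF[3]=5
  step 5: row=5, L[5]='a', prepend. Next row=LF[5]=2
  step 6: row=2, L[2]='m', prepend. Next row=LF[2]=4
Reversed output: mamma$

Answer: mamma$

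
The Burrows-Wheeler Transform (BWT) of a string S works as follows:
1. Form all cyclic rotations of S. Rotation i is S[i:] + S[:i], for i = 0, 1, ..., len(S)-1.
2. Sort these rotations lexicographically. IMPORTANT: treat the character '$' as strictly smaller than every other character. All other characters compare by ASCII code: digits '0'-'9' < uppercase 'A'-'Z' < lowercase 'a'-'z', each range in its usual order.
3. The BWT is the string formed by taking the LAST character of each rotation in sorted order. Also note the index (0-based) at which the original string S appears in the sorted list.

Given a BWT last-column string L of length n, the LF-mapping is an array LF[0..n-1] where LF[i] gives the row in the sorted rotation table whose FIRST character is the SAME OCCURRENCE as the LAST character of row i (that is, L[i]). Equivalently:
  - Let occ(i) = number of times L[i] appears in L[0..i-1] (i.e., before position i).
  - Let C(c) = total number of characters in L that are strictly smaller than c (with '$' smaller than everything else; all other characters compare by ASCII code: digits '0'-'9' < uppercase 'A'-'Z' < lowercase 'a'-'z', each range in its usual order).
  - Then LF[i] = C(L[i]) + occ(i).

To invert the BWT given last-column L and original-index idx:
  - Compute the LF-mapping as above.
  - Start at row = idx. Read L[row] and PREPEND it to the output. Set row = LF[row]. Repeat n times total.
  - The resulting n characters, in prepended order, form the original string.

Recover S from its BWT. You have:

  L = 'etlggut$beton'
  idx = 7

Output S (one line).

Answer: nuggetbottle$

Derivation:
LF mapping: 2 9 6 4 5 12 10 0 1 3 11 8 7
Walk LF starting at row 7, prepending L[row]:
  step 1: row=7, L[7]='$', prepend. Next row=LF[7]=0
  step 2: row=0, L[0]='e', prepend. Next row=LF[0]=2
  step 3: row=2, L[2]='l', prepend. Next row=LF[2]=6
  step 4: row=6, L[6]='t', prepend. Next row=LF[6]=10
  step 5: row=10, L[10]='t', prepend. Next row=LF[10]=11
  step 6: row=11, L[11]='o', prepend. Next row=LF[11]=8
  step 7: row=8, L[8]='b', prepend. Next row=LF[8]=1
  step 8: row=1, L[1]='t', prepend. Next row=LF[1]=9
  step 9: row=9, L[9]='e', prepend. Next row=LF[9]=3
  step 10: row=3, L[3]='g', prepend. Next row=LF[3]=4
  step 11: row=4, L[4]='g', prepend. Next row=LF[4]=5
  step 12: row=5, L[5]='u', prepend. Next row=LF[5]=12
  step 13: row=12, L[12]='n', prepend. Next row=LF[12]=7
Reversed output: nuggetbottle$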